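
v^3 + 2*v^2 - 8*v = v*(v - 2)*(v + 4)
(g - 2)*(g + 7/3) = g^2 + g/3 - 14/3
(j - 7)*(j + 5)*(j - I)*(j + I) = j^4 - 2*j^3 - 34*j^2 - 2*j - 35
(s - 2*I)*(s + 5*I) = s^2 + 3*I*s + 10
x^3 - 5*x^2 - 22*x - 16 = (x - 8)*(x + 1)*(x + 2)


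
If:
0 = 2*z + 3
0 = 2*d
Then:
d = 0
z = -3/2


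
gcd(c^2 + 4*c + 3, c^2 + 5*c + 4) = c + 1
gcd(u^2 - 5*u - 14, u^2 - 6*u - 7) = u - 7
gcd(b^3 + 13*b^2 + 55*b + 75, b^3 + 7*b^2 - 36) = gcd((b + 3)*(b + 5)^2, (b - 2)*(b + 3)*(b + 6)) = b + 3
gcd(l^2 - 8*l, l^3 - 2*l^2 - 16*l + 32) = 1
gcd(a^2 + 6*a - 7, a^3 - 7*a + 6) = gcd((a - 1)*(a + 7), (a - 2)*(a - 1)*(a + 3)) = a - 1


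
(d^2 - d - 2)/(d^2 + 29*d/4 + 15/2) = 4*(d^2 - d - 2)/(4*d^2 + 29*d + 30)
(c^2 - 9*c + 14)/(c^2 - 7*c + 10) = (c - 7)/(c - 5)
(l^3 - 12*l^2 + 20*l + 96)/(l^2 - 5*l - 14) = (l^2 - 14*l + 48)/(l - 7)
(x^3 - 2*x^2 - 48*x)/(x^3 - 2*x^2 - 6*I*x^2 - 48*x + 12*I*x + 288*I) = x/(x - 6*I)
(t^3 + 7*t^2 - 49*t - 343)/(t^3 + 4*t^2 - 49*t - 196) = (t + 7)/(t + 4)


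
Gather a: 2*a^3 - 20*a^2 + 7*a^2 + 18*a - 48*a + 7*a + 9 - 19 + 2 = 2*a^3 - 13*a^2 - 23*a - 8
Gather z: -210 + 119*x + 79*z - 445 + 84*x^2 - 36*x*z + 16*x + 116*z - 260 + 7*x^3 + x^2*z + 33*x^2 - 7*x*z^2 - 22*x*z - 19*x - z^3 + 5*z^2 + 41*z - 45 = 7*x^3 + 117*x^2 + 116*x - z^3 + z^2*(5 - 7*x) + z*(x^2 - 58*x + 236) - 960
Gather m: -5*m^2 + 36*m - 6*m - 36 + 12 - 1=-5*m^2 + 30*m - 25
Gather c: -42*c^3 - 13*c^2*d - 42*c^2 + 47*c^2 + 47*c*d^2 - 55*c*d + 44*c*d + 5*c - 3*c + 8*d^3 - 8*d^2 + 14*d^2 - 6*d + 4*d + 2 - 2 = -42*c^3 + c^2*(5 - 13*d) + c*(47*d^2 - 11*d + 2) + 8*d^3 + 6*d^2 - 2*d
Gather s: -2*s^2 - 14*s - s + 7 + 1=-2*s^2 - 15*s + 8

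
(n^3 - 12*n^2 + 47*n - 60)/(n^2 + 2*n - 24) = (n^2 - 8*n + 15)/(n + 6)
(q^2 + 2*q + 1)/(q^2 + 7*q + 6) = (q + 1)/(q + 6)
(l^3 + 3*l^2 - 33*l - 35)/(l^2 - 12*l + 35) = (l^2 + 8*l + 7)/(l - 7)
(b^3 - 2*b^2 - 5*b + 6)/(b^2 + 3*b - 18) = (b^2 + b - 2)/(b + 6)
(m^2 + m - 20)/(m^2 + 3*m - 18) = (m^2 + m - 20)/(m^2 + 3*m - 18)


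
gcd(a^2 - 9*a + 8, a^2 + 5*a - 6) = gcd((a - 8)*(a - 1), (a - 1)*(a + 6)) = a - 1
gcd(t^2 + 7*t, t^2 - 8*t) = t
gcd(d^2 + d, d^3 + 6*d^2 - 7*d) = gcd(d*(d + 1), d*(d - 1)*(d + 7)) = d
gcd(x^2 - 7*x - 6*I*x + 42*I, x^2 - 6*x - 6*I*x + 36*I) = x - 6*I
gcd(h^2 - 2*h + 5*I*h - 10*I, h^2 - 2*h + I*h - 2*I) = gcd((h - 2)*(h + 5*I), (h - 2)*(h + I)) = h - 2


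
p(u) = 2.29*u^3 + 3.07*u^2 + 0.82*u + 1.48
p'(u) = 6.87*u^2 + 6.14*u + 0.82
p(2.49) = 57.91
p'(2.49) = 58.70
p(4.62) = 296.62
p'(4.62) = 175.82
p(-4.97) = -207.89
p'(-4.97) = 140.00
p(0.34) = 2.20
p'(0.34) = 3.70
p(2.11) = 38.39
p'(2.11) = 44.36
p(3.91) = 188.51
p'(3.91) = 129.86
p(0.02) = 1.50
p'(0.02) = 0.95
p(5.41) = 458.37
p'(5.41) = 235.11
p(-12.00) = -3523.40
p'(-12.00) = 916.42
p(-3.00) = -35.18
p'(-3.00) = 44.23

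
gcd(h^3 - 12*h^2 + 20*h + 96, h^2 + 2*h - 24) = 1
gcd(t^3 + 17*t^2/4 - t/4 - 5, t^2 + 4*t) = t + 4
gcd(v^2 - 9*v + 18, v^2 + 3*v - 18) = v - 3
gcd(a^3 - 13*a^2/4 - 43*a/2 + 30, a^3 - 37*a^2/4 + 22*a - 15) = a^2 - 29*a/4 + 15/2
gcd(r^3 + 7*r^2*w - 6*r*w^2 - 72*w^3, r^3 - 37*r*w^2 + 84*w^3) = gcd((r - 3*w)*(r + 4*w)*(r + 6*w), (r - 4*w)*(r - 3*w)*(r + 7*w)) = r - 3*w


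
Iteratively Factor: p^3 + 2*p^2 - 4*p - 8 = (p - 2)*(p^2 + 4*p + 4) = (p - 2)*(p + 2)*(p + 2)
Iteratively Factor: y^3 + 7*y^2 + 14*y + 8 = (y + 4)*(y^2 + 3*y + 2) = (y + 2)*(y + 4)*(y + 1)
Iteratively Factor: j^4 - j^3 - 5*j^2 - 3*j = (j - 3)*(j^3 + 2*j^2 + j) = (j - 3)*(j + 1)*(j^2 + j) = j*(j - 3)*(j + 1)*(j + 1)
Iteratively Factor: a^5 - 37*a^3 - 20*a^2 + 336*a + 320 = (a - 5)*(a^4 + 5*a^3 - 12*a^2 - 80*a - 64) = (a - 5)*(a + 4)*(a^3 + a^2 - 16*a - 16) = (a - 5)*(a - 4)*(a + 4)*(a^2 + 5*a + 4) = (a - 5)*(a - 4)*(a + 4)^2*(a + 1)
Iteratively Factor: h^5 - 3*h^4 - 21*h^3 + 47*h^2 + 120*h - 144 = (h - 1)*(h^4 - 2*h^3 - 23*h^2 + 24*h + 144) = (h - 1)*(h + 3)*(h^3 - 5*h^2 - 8*h + 48) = (h - 4)*(h - 1)*(h + 3)*(h^2 - h - 12) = (h - 4)^2*(h - 1)*(h + 3)*(h + 3)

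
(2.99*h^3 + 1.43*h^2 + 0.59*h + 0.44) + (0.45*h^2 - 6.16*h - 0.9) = 2.99*h^3 + 1.88*h^2 - 5.57*h - 0.46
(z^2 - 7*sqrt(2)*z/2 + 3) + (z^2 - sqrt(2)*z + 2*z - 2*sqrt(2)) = 2*z^2 - 9*sqrt(2)*z/2 + 2*z - 2*sqrt(2) + 3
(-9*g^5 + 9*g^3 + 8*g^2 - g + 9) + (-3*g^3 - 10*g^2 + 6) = -9*g^5 + 6*g^3 - 2*g^2 - g + 15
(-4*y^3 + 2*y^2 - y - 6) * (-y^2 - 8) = 4*y^5 - 2*y^4 + 33*y^3 - 10*y^2 + 8*y + 48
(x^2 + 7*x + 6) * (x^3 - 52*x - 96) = x^5 + 7*x^4 - 46*x^3 - 460*x^2 - 984*x - 576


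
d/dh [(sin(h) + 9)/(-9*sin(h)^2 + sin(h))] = 9*(18/tan(h) - cos(h)^3/sin(h)^2)/(9*sin(h) - 1)^2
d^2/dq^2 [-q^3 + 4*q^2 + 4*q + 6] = 8 - 6*q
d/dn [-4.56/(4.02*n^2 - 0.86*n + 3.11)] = (36.6624*n - 3.9216)/(4.02*n^2 - 0.86*n + 3.11)^2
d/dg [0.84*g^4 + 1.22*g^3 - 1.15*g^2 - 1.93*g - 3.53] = 3.36*g^3 + 3.66*g^2 - 2.3*g - 1.93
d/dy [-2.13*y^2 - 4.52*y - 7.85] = -4.26*y - 4.52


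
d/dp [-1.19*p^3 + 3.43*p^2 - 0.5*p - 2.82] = -3.57*p^2 + 6.86*p - 0.5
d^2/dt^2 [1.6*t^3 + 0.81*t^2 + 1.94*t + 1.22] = 9.6*t + 1.62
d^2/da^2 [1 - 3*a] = 0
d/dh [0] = 0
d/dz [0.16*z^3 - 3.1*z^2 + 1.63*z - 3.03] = 0.48*z^2 - 6.2*z + 1.63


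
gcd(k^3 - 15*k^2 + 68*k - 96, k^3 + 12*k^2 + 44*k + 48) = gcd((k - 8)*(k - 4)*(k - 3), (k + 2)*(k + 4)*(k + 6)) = 1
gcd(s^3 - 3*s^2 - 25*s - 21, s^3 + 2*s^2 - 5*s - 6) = s^2 + 4*s + 3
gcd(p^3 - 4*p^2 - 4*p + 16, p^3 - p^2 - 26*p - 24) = 1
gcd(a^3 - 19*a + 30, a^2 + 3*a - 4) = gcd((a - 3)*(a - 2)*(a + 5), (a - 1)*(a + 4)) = 1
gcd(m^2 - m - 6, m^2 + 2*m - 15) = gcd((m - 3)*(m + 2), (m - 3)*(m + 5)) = m - 3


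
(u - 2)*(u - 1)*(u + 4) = u^3 + u^2 - 10*u + 8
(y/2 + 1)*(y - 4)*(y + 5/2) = y^3/2 + y^2/4 - 13*y/2 - 10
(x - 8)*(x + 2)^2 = x^3 - 4*x^2 - 28*x - 32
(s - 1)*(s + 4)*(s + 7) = s^3 + 10*s^2 + 17*s - 28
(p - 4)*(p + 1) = p^2 - 3*p - 4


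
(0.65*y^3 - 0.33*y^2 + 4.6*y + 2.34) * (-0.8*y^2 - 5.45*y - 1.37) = -0.52*y^5 - 3.2785*y^4 - 2.772*y^3 - 26.4899*y^2 - 19.055*y - 3.2058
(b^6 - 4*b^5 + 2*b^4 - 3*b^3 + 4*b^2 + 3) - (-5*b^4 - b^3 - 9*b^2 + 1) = b^6 - 4*b^5 + 7*b^4 - 2*b^3 + 13*b^2 + 2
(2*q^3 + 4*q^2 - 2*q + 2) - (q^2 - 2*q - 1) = 2*q^3 + 3*q^2 + 3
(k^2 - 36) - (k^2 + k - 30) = -k - 6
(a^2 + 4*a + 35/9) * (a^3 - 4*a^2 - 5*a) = a^5 - 154*a^3/9 - 320*a^2/9 - 175*a/9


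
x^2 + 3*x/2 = x*(x + 3/2)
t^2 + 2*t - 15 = (t - 3)*(t + 5)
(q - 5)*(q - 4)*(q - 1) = q^3 - 10*q^2 + 29*q - 20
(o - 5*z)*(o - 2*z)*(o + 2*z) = o^3 - 5*o^2*z - 4*o*z^2 + 20*z^3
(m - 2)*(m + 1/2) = m^2 - 3*m/2 - 1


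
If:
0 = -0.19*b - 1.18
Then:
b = -6.21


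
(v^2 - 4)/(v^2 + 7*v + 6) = (v^2 - 4)/(v^2 + 7*v + 6)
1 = 1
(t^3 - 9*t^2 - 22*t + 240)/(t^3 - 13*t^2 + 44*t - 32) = (t^2 - t - 30)/(t^2 - 5*t + 4)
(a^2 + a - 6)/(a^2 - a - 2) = (a + 3)/(a + 1)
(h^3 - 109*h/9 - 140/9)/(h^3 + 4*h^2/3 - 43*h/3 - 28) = (h + 5/3)/(h + 3)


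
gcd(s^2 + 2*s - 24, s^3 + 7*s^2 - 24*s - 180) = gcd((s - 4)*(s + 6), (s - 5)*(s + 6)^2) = s + 6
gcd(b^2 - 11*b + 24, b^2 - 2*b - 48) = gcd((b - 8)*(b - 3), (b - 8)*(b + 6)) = b - 8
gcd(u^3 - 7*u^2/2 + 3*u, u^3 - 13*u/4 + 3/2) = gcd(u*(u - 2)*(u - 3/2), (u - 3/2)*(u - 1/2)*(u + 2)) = u - 3/2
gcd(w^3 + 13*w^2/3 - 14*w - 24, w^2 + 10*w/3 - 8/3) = 1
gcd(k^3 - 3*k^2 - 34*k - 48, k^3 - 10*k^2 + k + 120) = k^2 - 5*k - 24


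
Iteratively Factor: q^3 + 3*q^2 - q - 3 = (q + 3)*(q^2 - 1) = (q + 1)*(q + 3)*(q - 1)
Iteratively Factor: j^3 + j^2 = (j + 1)*(j^2) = j*(j + 1)*(j)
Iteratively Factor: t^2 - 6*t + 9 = (t - 3)*(t - 3)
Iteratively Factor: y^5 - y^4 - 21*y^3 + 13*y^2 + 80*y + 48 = (y + 1)*(y^4 - 2*y^3 - 19*y^2 + 32*y + 48) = (y - 3)*(y + 1)*(y^3 + y^2 - 16*y - 16) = (y - 4)*(y - 3)*(y + 1)*(y^2 + 5*y + 4) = (y - 4)*(y - 3)*(y + 1)*(y + 4)*(y + 1)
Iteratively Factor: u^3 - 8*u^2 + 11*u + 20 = (u + 1)*(u^2 - 9*u + 20) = (u - 4)*(u + 1)*(u - 5)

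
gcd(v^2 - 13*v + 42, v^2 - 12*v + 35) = v - 7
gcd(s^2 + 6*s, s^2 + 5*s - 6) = s + 6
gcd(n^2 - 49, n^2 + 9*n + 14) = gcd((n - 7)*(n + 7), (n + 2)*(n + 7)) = n + 7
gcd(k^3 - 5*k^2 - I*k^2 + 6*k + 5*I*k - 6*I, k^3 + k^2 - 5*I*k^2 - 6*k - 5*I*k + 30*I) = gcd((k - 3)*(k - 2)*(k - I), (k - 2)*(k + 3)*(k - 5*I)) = k - 2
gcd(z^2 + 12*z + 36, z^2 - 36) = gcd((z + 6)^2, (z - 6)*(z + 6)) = z + 6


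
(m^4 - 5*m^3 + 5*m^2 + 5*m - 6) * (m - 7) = m^5 - 12*m^4 + 40*m^3 - 30*m^2 - 41*m + 42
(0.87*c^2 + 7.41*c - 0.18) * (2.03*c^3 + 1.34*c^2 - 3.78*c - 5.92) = 1.7661*c^5 + 16.2081*c^4 + 6.2754*c^3 - 33.4014*c^2 - 43.1868*c + 1.0656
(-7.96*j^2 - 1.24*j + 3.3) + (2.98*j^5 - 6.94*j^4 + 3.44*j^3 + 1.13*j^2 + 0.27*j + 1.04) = 2.98*j^5 - 6.94*j^4 + 3.44*j^3 - 6.83*j^2 - 0.97*j + 4.34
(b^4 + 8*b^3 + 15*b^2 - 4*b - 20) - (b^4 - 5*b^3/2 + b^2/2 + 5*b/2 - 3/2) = 21*b^3/2 + 29*b^2/2 - 13*b/2 - 37/2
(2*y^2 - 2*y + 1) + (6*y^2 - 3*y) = 8*y^2 - 5*y + 1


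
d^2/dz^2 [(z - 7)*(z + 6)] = 2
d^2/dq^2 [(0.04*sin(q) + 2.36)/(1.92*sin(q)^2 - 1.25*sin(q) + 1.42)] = (-0.147456*sin(q)^5 - 34.895616*sin(q)^4 + 17.941248*sin(q)^3 + 74.17814*sin(q)^2 - 38.907992*sin(q) - 5.351608)/(7.077888*sin(q)^6 - 13.824*sin(q)^5 + 24.704064*sin(q)^4 - 22.401125*sin(q)^3 + 18.270714*sin(q)^2 - 7.5615*sin(q) + 2.863288)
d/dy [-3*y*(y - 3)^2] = 9*(1 - y)*(y - 3)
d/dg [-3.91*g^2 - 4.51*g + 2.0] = -7.82*g - 4.51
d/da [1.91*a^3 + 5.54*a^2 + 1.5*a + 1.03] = 5.73*a^2 + 11.08*a + 1.5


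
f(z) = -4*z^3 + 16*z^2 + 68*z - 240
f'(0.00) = 68.00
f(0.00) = -240.00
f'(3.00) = 56.00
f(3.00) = 0.00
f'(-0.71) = 39.23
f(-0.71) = -278.78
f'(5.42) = -111.08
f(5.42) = -38.30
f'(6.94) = -287.88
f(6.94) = -334.48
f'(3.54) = 30.90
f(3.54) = 23.78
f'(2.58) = 70.68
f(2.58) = -26.75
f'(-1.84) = -31.51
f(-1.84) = -286.03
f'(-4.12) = -267.53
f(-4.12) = 31.17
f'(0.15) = 72.53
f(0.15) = -229.45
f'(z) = -12*z^2 + 32*z + 68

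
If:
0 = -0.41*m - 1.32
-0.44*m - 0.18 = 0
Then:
No Solution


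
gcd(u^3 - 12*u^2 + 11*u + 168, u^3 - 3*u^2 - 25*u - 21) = u^2 - 4*u - 21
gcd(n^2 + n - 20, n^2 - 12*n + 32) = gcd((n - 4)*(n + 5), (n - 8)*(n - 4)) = n - 4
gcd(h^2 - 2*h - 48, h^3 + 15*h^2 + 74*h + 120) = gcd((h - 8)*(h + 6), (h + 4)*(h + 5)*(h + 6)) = h + 6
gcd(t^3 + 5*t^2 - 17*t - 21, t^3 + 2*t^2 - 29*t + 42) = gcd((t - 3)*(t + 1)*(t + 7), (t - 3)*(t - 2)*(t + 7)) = t^2 + 4*t - 21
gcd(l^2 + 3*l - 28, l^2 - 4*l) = l - 4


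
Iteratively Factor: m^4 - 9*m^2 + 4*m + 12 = (m - 2)*(m^3 + 2*m^2 - 5*m - 6) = (m - 2)*(m + 1)*(m^2 + m - 6) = (m - 2)*(m + 1)*(m + 3)*(m - 2)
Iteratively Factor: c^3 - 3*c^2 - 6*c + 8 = (c + 2)*(c^2 - 5*c + 4) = (c - 4)*(c + 2)*(c - 1)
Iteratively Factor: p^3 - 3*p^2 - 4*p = (p - 4)*(p^2 + p) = p*(p - 4)*(p + 1)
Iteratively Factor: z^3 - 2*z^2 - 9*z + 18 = (z - 2)*(z^2 - 9) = (z - 3)*(z - 2)*(z + 3)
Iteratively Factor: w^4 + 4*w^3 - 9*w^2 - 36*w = (w + 3)*(w^3 + w^2 - 12*w) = (w + 3)*(w + 4)*(w^2 - 3*w) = w*(w + 3)*(w + 4)*(w - 3)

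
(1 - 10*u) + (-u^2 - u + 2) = -u^2 - 11*u + 3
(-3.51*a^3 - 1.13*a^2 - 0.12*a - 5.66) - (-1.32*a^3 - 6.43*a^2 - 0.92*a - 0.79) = -2.19*a^3 + 5.3*a^2 + 0.8*a - 4.87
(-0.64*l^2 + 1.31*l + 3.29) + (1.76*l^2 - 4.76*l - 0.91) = 1.12*l^2 - 3.45*l + 2.38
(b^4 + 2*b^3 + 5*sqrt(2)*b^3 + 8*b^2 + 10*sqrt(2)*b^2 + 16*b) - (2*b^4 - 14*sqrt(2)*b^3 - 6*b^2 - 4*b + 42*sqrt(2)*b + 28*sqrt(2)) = -b^4 + 2*b^3 + 19*sqrt(2)*b^3 + 14*b^2 + 10*sqrt(2)*b^2 - 42*sqrt(2)*b + 20*b - 28*sqrt(2)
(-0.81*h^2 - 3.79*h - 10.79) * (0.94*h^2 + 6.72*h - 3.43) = -0.7614*h^4 - 9.0058*h^3 - 32.8331*h^2 - 59.5091*h + 37.0097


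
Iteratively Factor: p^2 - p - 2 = (p + 1)*(p - 2)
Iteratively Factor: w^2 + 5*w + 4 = (w + 1)*(w + 4)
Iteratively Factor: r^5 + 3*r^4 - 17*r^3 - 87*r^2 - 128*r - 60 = (r + 2)*(r^4 + r^3 - 19*r^2 - 49*r - 30) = (r + 2)^2*(r^3 - r^2 - 17*r - 15) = (r - 5)*(r + 2)^2*(r^2 + 4*r + 3) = (r - 5)*(r + 1)*(r + 2)^2*(r + 3)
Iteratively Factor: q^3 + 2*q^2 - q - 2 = (q - 1)*(q^2 + 3*q + 2) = (q - 1)*(q + 1)*(q + 2)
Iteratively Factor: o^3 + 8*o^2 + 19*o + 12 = (o + 1)*(o^2 + 7*o + 12) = (o + 1)*(o + 3)*(o + 4)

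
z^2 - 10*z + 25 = (z - 5)^2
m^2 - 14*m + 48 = (m - 8)*(m - 6)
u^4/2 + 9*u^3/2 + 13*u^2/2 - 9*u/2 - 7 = (u/2 + 1)*(u - 1)*(u + 1)*(u + 7)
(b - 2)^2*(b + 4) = b^3 - 12*b + 16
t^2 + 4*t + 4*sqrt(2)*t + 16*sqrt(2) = (t + 4)*(t + 4*sqrt(2))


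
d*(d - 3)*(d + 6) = d^3 + 3*d^2 - 18*d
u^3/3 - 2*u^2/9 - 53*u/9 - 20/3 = (u/3 + 1)*(u - 5)*(u + 4/3)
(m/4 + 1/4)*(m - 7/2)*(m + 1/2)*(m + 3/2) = m^4/4 - m^3/8 - 31*m^2/16 - 71*m/32 - 21/32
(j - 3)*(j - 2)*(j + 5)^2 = j^4 + 5*j^3 - 19*j^2 - 65*j + 150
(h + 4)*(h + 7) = h^2 + 11*h + 28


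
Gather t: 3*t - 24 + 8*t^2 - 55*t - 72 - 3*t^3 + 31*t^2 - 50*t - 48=-3*t^3 + 39*t^2 - 102*t - 144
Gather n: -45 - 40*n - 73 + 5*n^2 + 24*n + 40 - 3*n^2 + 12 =2*n^2 - 16*n - 66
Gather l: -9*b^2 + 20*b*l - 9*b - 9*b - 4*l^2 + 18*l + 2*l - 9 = -9*b^2 - 18*b - 4*l^2 + l*(20*b + 20) - 9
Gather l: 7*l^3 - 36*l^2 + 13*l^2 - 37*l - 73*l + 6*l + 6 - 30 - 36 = 7*l^3 - 23*l^2 - 104*l - 60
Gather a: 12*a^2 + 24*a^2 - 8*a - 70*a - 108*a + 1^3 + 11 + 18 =36*a^2 - 186*a + 30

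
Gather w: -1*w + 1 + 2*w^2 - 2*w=2*w^2 - 3*w + 1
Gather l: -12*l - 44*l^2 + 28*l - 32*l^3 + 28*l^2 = -32*l^3 - 16*l^2 + 16*l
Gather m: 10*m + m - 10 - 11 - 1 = 11*m - 22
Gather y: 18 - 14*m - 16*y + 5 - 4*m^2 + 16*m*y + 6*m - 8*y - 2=-4*m^2 - 8*m + y*(16*m - 24) + 21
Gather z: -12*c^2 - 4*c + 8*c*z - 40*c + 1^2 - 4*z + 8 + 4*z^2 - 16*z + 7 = -12*c^2 - 44*c + 4*z^2 + z*(8*c - 20) + 16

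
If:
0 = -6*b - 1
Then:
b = -1/6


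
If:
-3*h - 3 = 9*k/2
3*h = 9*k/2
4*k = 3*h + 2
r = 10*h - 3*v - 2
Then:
No Solution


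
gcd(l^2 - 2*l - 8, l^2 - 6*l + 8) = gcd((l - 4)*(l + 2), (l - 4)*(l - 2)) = l - 4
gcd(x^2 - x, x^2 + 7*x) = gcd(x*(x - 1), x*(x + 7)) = x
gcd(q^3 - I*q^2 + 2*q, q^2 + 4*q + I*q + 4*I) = q + I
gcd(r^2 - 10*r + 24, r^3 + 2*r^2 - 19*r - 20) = r - 4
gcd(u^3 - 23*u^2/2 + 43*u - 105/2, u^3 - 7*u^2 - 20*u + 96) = u - 3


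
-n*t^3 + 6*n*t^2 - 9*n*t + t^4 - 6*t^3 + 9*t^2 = t*(-n + t)*(t - 3)^2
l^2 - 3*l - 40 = (l - 8)*(l + 5)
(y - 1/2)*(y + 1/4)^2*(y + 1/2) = y^4 + y^3/2 - 3*y^2/16 - y/8 - 1/64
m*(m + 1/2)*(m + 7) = m^3 + 15*m^2/2 + 7*m/2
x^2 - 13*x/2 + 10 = (x - 4)*(x - 5/2)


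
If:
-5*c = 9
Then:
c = -9/5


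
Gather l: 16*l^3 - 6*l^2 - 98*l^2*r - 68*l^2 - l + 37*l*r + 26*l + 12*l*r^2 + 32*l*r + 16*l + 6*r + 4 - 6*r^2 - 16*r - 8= 16*l^3 + l^2*(-98*r - 74) + l*(12*r^2 + 69*r + 41) - 6*r^2 - 10*r - 4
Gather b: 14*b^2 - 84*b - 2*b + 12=14*b^2 - 86*b + 12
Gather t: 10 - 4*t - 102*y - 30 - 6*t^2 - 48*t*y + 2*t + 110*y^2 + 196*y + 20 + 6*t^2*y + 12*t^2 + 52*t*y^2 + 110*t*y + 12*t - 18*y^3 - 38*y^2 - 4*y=t^2*(6*y + 6) + t*(52*y^2 + 62*y + 10) - 18*y^3 + 72*y^2 + 90*y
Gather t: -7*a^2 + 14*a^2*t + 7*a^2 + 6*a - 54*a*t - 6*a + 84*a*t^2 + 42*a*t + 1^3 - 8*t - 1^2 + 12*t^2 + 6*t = t^2*(84*a + 12) + t*(14*a^2 - 12*a - 2)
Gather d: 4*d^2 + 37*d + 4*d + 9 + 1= 4*d^2 + 41*d + 10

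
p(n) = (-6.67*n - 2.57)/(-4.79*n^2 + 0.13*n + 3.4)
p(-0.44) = 0.15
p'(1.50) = -2.54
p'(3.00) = -0.25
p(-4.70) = -0.28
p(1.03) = 6.10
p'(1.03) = -34.06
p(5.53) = 0.28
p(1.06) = 5.23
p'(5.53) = -0.06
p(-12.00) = -0.11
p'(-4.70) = -0.06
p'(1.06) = -24.80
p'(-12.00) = -0.01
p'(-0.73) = -37.79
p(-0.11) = -0.55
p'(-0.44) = -3.03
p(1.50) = 1.75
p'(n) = (-6.67*n - 2.57)*(9.58*n - 0.13)/(-4.79*n^2 + 0.13*n + 3.4)^2 - 6.67/(-4.79*n^2 + 0.13*n + 3.4) = (31.9493*n^2 - 0.8671*n - (6.67*n + 2.57)*(9.58*n - 0.13) - 22.678)/(-4.79*n^2 + 0.13*n + 3.4)^2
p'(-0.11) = -1.81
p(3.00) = 0.57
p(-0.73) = 3.06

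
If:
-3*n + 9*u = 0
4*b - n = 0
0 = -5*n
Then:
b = 0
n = 0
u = 0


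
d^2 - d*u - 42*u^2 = (d - 7*u)*(d + 6*u)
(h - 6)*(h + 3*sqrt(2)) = h^2 - 6*h + 3*sqrt(2)*h - 18*sqrt(2)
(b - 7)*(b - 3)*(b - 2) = b^3 - 12*b^2 + 41*b - 42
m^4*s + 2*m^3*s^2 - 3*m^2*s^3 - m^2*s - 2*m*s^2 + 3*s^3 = (m - 1)*(m - s)*(m + 3*s)*(m*s + s)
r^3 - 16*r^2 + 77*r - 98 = (r - 7)^2*(r - 2)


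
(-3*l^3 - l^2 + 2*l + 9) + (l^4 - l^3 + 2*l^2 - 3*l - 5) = l^4 - 4*l^3 + l^2 - l + 4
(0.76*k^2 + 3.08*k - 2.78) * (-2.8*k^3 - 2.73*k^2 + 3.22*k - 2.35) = -2.128*k^5 - 10.6988*k^4 + 1.8228*k^3 + 15.721*k^2 - 16.1896*k + 6.533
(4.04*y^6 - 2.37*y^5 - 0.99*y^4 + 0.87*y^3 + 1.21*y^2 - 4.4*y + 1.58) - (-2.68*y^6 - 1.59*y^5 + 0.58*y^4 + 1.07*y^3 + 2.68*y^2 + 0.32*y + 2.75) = 6.72*y^6 - 0.78*y^5 - 1.57*y^4 - 0.2*y^3 - 1.47*y^2 - 4.72*y - 1.17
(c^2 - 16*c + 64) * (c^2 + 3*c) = c^4 - 13*c^3 + 16*c^2 + 192*c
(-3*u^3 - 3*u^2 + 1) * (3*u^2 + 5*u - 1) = -9*u^5 - 24*u^4 - 12*u^3 + 6*u^2 + 5*u - 1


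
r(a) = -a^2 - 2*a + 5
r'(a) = -2*a - 2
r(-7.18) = -32.19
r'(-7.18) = 12.36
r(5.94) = -42.16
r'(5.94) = -13.88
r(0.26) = 4.41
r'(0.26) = -2.52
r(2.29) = -4.82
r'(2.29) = -6.58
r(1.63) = -0.92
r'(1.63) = -5.26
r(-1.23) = 5.95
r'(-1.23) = 0.46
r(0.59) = 3.47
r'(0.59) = -3.18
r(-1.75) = 5.44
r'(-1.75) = 1.50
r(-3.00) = 2.00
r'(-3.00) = 4.00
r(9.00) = -94.00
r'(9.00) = -20.00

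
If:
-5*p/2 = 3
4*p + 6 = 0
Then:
No Solution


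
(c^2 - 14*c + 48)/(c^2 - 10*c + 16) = (c - 6)/(c - 2)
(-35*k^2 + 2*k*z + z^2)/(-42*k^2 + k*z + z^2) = (-5*k + z)/(-6*k + z)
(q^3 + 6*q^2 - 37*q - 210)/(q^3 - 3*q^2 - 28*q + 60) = (q + 7)/(q - 2)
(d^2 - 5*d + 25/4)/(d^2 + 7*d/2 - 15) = (d - 5/2)/(d + 6)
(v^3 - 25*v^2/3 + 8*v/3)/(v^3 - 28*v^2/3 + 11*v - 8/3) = v/(v - 1)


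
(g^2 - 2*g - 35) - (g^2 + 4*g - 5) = -6*g - 30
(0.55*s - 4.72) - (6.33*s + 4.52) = -5.78*s - 9.24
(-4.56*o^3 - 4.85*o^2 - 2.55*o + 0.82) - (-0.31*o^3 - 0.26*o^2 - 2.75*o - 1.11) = -4.25*o^3 - 4.59*o^2 + 0.2*o + 1.93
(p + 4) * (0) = 0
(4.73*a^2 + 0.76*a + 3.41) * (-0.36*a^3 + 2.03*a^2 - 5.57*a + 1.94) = -1.7028*a^5 + 9.3283*a^4 - 26.0309*a^3 + 11.8653*a^2 - 17.5193*a + 6.6154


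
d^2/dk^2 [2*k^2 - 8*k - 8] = 4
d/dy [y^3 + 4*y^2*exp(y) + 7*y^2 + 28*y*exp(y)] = 4*y^2*exp(y) + 3*y^2 + 36*y*exp(y) + 14*y + 28*exp(y)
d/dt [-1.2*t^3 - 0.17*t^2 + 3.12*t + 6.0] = -3.6*t^2 - 0.34*t + 3.12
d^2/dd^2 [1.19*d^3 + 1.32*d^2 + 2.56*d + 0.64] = 7.14*d + 2.64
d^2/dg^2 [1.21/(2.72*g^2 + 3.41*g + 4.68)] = (-17.904128*g^2 - 22.445984*g + 1.21*(5.44*g + 3.41)*(10.88*g + 6.82) - 30.805632)/(2.72*g^2 + 3.41*g + 4.68)^3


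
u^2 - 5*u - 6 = (u - 6)*(u + 1)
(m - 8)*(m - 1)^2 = m^3 - 10*m^2 + 17*m - 8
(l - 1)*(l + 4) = l^2 + 3*l - 4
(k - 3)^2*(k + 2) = k^3 - 4*k^2 - 3*k + 18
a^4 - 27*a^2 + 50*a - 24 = (a - 4)*(a - 1)^2*(a + 6)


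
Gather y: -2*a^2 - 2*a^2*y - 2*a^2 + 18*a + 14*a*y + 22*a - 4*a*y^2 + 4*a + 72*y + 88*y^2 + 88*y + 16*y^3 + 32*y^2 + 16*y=-4*a^2 + 44*a + 16*y^3 + y^2*(120 - 4*a) + y*(-2*a^2 + 14*a + 176)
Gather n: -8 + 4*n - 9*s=4*n - 9*s - 8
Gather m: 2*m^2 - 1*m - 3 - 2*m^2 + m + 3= 0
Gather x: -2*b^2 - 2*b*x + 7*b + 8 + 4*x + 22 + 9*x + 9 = -2*b^2 + 7*b + x*(13 - 2*b) + 39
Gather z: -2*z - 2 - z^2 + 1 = -z^2 - 2*z - 1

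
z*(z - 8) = z^2 - 8*z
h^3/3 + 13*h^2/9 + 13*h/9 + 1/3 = (h/3 + 1)*(h + 1/3)*(h + 1)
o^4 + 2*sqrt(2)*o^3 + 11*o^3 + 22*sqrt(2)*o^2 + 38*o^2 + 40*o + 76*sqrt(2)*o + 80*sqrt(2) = (o + 2)*(o + 4)*(o + 5)*(o + 2*sqrt(2))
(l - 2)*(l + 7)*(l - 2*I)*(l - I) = l^4 + 5*l^3 - 3*I*l^3 - 16*l^2 - 15*I*l^2 - 10*l + 42*I*l + 28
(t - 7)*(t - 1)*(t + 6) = t^3 - 2*t^2 - 41*t + 42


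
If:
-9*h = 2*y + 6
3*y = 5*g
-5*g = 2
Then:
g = -2/5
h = -14/27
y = -2/3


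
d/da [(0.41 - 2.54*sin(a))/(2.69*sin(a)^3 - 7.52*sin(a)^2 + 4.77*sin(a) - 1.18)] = (13.6652*sin(a)^3 - 22.4095*sin(a)^2 + 6.1664*sin(a) + 1.0415)*cos(a)/(7.2361*sin(a)^6 - 40.4576*sin(a)^5 + 82.213*sin(a)^4 - 78.0892*sin(a)^3 + 40.5001*sin(a)^2 - 11.2572*sin(a) + 1.3924)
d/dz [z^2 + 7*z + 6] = 2*z + 7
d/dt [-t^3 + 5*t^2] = t*(10 - 3*t)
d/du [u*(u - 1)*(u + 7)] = 3*u^2 + 12*u - 7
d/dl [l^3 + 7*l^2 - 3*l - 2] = 3*l^2 + 14*l - 3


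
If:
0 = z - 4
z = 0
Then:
No Solution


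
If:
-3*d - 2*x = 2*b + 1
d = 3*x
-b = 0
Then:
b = 0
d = -3/11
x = -1/11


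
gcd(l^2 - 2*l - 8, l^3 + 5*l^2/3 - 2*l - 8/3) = l + 2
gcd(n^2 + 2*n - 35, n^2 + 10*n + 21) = n + 7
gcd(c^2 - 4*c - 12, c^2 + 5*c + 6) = c + 2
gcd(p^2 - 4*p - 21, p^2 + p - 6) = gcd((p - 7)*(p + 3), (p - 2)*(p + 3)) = p + 3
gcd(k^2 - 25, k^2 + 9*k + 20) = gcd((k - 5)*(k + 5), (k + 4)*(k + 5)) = k + 5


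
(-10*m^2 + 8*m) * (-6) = 60*m^2 - 48*m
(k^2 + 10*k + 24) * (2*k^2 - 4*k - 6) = 2*k^4 + 16*k^3 + 2*k^2 - 156*k - 144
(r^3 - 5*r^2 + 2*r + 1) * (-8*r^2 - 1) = -8*r^5 + 40*r^4 - 17*r^3 - 3*r^2 - 2*r - 1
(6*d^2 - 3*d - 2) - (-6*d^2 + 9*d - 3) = 12*d^2 - 12*d + 1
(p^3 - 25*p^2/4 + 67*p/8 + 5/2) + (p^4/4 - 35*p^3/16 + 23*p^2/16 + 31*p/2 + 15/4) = p^4/4 - 19*p^3/16 - 77*p^2/16 + 191*p/8 + 25/4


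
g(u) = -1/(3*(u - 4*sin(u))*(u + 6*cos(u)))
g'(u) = -(6*sin(u) - 1)/(3*(u - 4*sin(u))*(u + 6*cos(u))^2) - (4*cos(u) - 1)/(3*(u - 4*sin(u))^2*(u + 6*cos(u)))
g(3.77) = 0.05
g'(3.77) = 0.18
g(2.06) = -0.30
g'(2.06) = 1.10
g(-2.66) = -0.05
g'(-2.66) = -0.32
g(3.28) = 0.03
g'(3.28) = -0.02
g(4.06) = -0.11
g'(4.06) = 1.58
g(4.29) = -0.02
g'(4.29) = 0.09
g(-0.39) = -0.06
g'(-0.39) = -0.10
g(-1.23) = -0.17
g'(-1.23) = 1.43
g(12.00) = 0.00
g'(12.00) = 0.00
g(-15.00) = 0.00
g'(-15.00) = 0.00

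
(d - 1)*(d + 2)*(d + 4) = d^3 + 5*d^2 + 2*d - 8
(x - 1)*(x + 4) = x^2 + 3*x - 4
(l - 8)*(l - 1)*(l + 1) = l^3 - 8*l^2 - l + 8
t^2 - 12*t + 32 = (t - 8)*(t - 4)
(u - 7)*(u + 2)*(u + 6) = u^3 + u^2 - 44*u - 84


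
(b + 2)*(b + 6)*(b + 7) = b^3 + 15*b^2 + 68*b + 84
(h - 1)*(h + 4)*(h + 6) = h^3 + 9*h^2 + 14*h - 24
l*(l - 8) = l^2 - 8*l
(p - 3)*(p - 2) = p^2 - 5*p + 6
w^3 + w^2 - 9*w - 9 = (w - 3)*(w + 1)*(w + 3)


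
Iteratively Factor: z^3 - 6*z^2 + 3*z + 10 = (z - 2)*(z^2 - 4*z - 5) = (z - 5)*(z - 2)*(z + 1)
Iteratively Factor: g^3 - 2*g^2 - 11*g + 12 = (g + 3)*(g^2 - 5*g + 4) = (g - 1)*(g + 3)*(g - 4)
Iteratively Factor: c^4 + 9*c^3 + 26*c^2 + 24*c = (c + 3)*(c^3 + 6*c^2 + 8*c) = c*(c + 3)*(c^2 + 6*c + 8) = c*(c + 2)*(c + 3)*(c + 4)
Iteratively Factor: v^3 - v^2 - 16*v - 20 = (v + 2)*(v^2 - 3*v - 10) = (v - 5)*(v + 2)*(v + 2)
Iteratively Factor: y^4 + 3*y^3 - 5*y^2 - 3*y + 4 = (y + 4)*(y^3 - y^2 - y + 1) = (y - 1)*(y + 4)*(y^2 - 1) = (y - 1)^2*(y + 4)*(y + 1)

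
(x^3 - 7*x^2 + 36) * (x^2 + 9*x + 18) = x^5 + 2*x^4 - 45*x^3 - 90*x^2 + 324*x + 648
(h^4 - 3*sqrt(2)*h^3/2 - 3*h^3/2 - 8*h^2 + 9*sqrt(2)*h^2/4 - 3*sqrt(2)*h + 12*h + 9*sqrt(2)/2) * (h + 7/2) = h^5 - 3*sqrt(2)*h^4/2 + 2*h^4 - 53*h^3/4 - 3*sqrt(2)*h^3 - 16*h^2 + 39*sqrt(2)*h^2/8 - 6*sqrt(2)*h + 42*h + 63*sqrt(2)/4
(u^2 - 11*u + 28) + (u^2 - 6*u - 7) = 2*u^2 - 17*u + 21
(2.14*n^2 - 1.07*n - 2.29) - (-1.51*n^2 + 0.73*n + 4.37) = 3.65*n^2 - 1.8*n - 6.66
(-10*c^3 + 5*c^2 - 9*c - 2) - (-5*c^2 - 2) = -10*c^3 + 10*c^2 - 9*c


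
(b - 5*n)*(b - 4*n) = b^2 - 9*b*n + 20*n^2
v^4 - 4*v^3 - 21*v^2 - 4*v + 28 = (v - 7)*(v - 1)*(v + 2)^2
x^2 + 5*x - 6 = (x - 1)*(x + 6)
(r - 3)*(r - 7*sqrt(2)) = r^2 - 7*sqrt(2)*r - 3*r + 21*sqrt(2)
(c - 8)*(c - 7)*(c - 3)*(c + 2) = c^4 - 16*c^3 + 65*c^2 + 34*c - 336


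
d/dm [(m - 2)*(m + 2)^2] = (m + 2)*(3*m - 2)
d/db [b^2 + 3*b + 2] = 2*b + 3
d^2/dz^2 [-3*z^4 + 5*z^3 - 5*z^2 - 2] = -36*z^2 + 30*z - 10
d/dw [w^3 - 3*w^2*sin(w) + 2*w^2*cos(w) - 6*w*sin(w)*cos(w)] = -2*w^2*sin(w) - 3*w^2*cos(w) + 3*w^2 - 6*w*sin(w) + 4*w*cos(w) - 6*w*cos(2*w) - 3*sin(2*w)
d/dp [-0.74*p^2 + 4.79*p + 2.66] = 4.79 - 1.48*p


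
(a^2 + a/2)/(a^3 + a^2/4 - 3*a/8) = 4*(2*a + 1)/(8*a^2 + 2*a - 3)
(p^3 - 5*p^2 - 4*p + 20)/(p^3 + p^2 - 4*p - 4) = (p - 5)/(p + 1)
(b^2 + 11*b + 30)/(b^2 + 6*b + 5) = (b + 6)/(b + 1)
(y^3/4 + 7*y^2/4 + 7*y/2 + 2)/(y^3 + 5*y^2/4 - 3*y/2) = (y^2 + 5*y + 4)/(y*(4*y - 3))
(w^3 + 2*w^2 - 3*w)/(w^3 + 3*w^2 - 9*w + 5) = w*(w + 3)/(w^2 + 4*w - 5)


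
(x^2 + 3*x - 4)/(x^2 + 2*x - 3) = (x + 4)/(x + 3)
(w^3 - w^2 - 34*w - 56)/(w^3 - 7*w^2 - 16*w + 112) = (w + 2)/(w - 4)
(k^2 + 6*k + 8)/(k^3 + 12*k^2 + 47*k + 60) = (k + 2)/(k^2 + 8*k + 15)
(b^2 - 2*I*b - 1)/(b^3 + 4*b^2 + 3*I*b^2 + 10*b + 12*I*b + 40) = (b^2 - 2*I*b - 1)/(b^3 + b^2*(4 + 3*I) + b*(10 + 12*I) + 40)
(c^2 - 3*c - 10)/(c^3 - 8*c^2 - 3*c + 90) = (c + 2)/(c^2 - 3*c - 18)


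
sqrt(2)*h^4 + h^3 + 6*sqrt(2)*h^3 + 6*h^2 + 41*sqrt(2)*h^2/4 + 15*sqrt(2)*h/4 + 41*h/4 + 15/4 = (h + 1/2)*(h + 5/2)*(h + 3)*(sqrt(2)*h + 1)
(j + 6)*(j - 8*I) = j^2 + 6*j - 8*I*j - 48*I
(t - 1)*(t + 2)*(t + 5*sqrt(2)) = t^3 + t^2 + 5*sqrt(2)*t^2 - 2*t + 5*sqrt(2)*t - 10*sqrt(2)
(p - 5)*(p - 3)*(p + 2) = p^3 - 6*p^2 - p + 30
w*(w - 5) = w^2 - 5*w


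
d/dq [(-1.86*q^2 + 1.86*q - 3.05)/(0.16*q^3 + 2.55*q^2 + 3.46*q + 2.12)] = (0.2976*q^4 - 0.5952*q^3 - 9.7146*q^2 + 7.6686*q + 14.4962)/(0.0256*q^6 + 0.816*q^5 + 7.6097*q^4 + 18.3244*q^3 + 22.7836*q^2 + 14.6704*q + 4.4944)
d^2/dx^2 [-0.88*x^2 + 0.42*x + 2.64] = -1.76000000000000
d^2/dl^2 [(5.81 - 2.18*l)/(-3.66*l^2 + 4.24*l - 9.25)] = ((61.0156 - 47.8728*l)*(3.66*l^2 - 4.24*l + 9.25) + (2.18*l - 5.81)*(7.32*l - 4.24)*(14.64*l - 8.48))/(3.66*l^2 - 4.24*l + 9.25)^3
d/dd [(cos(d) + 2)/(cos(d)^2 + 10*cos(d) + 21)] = (-sin(d)^2 + 4*cos(d))*sin(d)/(cos(d)^2 + 10*cos(d) + 21)^2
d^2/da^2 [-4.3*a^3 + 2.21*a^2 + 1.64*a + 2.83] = 4.42 - 25.8*a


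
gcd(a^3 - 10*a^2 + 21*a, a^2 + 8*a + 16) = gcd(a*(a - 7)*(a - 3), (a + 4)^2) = 1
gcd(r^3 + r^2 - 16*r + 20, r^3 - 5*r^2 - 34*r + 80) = r^2 + 3*r - 10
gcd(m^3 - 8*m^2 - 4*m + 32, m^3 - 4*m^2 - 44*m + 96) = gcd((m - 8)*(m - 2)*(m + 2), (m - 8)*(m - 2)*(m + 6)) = m^2 - 10*m + 16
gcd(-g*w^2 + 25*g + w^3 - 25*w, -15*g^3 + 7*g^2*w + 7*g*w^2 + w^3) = -g + w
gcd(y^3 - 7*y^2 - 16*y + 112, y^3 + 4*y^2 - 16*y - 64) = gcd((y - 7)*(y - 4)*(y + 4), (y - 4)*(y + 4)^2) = y^2 - 16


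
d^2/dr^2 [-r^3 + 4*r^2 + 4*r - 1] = 8 - 6*r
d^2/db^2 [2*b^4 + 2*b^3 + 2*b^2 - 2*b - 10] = 24*b^2 + 12*b + 4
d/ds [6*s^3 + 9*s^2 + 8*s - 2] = 18*s^2 + 18*s + 8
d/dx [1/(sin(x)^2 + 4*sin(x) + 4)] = -2*cos(x)/(sin(x) + 2)^3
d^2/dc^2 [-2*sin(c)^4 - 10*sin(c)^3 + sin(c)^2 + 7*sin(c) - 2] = 32*sin(c)^4 + 90*sin(c)^3 - 28*sin(c)^2 - 67*sin(c) + 2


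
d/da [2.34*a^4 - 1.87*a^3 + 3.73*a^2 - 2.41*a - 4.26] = 9.36*a^3 - 5.61*a^2 + 7.46*a - 2.41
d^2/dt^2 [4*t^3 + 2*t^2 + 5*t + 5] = 24*t + 4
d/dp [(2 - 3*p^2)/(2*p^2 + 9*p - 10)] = (-27*p^2 + 52*p - 18)/(4*p^4 + 36*p^3 + 41*p^2 - 180*p + 100)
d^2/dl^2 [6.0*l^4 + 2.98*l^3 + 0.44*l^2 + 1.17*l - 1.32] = 72.0*l^2 + 17.88*l + 0.88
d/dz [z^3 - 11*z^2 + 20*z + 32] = 3*z^2 - 22*z + 20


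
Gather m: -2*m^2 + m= -2*m^2 + m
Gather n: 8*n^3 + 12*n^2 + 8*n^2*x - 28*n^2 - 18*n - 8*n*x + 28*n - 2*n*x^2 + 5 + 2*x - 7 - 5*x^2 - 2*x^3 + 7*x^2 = 8*n^3 + n^2*(8*x - 16) + n*(-2*x^2 - 8*x + 10) - 2*x^3 + 2*x^2 + 2*x - 2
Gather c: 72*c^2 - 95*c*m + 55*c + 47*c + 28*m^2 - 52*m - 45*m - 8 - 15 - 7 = 72*c^2 + c*(102 - 95*m) + 28*m^2 - 97*m - 30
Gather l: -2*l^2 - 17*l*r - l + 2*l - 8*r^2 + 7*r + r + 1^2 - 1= -2*l^2 + l*(1 - 17*r) - 8*r^2 + 8*r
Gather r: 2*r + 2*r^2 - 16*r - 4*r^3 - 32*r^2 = -4*r^3 - 30*r^2 - 14*r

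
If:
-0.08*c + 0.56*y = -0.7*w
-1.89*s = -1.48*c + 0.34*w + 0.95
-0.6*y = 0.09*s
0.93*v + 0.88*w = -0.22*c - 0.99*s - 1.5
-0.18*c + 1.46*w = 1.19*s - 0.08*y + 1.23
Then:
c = -0.93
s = -1.19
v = 0.10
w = -0.25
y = 0.18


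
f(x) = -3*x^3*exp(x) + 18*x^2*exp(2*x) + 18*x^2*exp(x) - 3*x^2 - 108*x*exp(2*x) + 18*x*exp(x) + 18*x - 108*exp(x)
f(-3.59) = -97.34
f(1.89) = -6301.31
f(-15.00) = -945.00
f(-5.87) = -206.16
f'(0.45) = -532.24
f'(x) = -3*x^3*exp(x) + 36*x^2*exp(2*x) + 9*x^2*exp(x) - 180*x*exp(2*x) + 54*x*exp(x) - 6*x - 108*exp(2*x) - 90*exp(x) + 18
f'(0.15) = -258.97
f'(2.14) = -23396.19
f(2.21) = -12618.64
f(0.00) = -108.00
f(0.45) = -254.47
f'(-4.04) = 43.26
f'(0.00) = -180.00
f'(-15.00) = 108.00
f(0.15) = -140.57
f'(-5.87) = 54.68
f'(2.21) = -27041.77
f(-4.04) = -115.99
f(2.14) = -10856.25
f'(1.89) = -13838.57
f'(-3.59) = 39.50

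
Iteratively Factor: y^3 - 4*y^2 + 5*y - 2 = (y - 2)*(y^2 - 2*y + 1) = (y - 2)*(y - 1)*(y - 1)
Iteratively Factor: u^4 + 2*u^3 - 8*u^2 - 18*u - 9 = (u + 3)*(u^3 - u^2 - 5*u - 3) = (u + 1)*(u + 3)*(u^2 - 2*u - 3) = (u + 1)^2*(u + 3)*(u - 3)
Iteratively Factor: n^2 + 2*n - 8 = (n + 4)*(n - 2)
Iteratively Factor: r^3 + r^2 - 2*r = (r)*(r^2 + r - 2) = r*(r - 1)*(r + 2)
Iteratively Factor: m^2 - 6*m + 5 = (m - 5)*(m - 1)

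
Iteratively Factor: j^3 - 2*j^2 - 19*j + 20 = (j - 5)*(j^2 + 3*j - 4) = (j - 5)*(j + 4)*(j - 1)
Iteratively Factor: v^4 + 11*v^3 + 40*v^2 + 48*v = (v)*(v^3 + 11*v^2 + 40*v + 48) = v*(v + 3)*(v^2 + 8*v + 16) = v*(v + 3)*(v + 4)*(v + 4)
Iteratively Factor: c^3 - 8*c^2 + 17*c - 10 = (c - 1)*(c^2 - 7*c + 10) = (c - 5)*(c - 1)*(c - 2)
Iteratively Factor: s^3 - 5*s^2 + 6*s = (s)*(s^2 - 5*s + 6) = s*(s - 3)*(s - 2)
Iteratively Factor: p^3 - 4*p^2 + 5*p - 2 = (p - 1)*(p^2 - 3*p + 2) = (p - 1)^2*(p - 2)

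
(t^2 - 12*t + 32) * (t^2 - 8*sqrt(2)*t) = t^4 - 12*t^3 - 8*sqrt(2)*t^3 + 32*t^2 + 96*sqrt(2)*t^2 - 256*sqrt(2)*t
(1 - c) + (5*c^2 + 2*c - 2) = 5*c^2 + c - 1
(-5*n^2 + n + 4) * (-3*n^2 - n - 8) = 15*n^4 + 2*n^3 + 27*n^2 - 12*n - 32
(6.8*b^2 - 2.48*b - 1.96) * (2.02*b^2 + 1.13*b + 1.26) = 13.736*b^4 + 2.6744*b^3 + 1.8064*b^2 - 5.3396*b - 2.4696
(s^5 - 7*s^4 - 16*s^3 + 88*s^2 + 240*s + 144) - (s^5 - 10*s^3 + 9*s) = -7*s^4 - 6*s^3 + 88*s^2 + 231*s + 144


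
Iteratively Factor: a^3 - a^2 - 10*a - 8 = (a + 1)*(a^2 - 2*a - 8) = (a - 4)*(a + 1)*(a + 2)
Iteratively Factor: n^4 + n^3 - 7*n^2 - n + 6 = (n - 2)*(n^3 + 3*n^2 - n - 3) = (n - 2)*(n + 1)*(n^2 + 2*n - 3) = (n - 2)*(n + 1)*(n + 3)*(n - 1)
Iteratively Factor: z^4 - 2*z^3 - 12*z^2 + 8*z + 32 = (z - 4)*(z^3 + 2*z^2 - 4*z - 8) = (z - 4)*(z + 2)*(z^2 - 4) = (z - 4)*(z + 2)^2*(z - 2)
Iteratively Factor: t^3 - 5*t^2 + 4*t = (t)*(t^2 - 5*t + 4) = t*(t - 1)*(t - 4)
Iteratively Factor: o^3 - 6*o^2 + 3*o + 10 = (o - 5)*(o^2 - o - 2) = (o - 5)*(o - 2)*(o + 1)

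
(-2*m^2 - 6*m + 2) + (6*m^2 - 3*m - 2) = 4*m^2 - 9*m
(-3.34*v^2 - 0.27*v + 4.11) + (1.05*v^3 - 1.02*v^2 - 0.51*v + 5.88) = 1.05*v^3 - 4.36*v^2 - 0.78*v + 9.99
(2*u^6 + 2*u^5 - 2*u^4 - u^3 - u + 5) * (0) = 0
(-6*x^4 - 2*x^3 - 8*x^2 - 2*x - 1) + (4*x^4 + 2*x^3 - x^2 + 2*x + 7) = -2*x^4 - 9*x^2 + 6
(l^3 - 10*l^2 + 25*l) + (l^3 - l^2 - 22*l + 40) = 2*l^3 - 11*l^2 + 3*l + 40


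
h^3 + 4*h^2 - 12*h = h*(h - 2)*(h + 6)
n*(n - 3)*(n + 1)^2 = n^4 - n^3 - 5*n^2 - 3*n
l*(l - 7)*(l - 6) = l^3 - 13*l^2 + 42*l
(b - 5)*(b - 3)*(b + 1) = b^3 - 7*b^2 + 7*b + 15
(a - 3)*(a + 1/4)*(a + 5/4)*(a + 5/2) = a^4 + a^3 - 127*a^2/16 - 365*a/32 - 75/32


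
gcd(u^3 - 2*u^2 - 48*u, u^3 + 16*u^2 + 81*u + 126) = u + 6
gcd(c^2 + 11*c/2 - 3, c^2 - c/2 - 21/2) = 1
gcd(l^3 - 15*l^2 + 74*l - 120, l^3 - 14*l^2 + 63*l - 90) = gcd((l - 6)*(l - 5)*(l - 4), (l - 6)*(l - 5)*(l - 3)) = l^2 - 11*l + 30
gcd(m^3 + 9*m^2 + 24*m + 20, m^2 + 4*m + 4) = m^2 + 4*m + 4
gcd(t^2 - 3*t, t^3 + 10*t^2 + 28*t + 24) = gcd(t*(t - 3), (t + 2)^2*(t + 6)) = 1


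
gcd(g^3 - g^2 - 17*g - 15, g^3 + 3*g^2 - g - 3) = g^2 + 4*g + 3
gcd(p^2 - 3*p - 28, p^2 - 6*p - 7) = p - 7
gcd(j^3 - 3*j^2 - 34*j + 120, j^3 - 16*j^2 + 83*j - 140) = j^2 - 9*j + 20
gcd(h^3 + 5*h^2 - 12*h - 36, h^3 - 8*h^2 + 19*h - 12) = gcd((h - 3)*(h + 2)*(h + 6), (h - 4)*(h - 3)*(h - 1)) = h - 3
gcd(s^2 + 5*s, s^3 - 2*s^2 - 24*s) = s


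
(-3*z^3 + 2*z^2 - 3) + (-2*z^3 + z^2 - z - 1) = -5*z^3 + 3*z^2 - z - 4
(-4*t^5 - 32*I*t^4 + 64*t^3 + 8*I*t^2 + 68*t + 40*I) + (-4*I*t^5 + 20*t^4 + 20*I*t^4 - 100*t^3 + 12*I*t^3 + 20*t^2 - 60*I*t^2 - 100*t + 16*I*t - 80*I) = -4*t^5 - 4*I*t^5 + 20*t^4 - 12*I*t^4 - 36*t^3 + 12*I*t^3 + 20*t^2 - 52*I*t^2 - 32*t + 16*I*t - 40*I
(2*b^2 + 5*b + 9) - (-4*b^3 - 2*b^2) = 4*b^3 + 4*b^2 + 5*b + 9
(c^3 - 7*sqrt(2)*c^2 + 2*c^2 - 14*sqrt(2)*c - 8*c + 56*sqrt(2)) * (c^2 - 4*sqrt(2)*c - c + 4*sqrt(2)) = c^5 - 11*sqrt(2)*c^4 + c^4 - 11*sqrt(2)*c^3 + 46*c^3 + 64*c^2 + 110*sqrt(2)*c^2 - 560*c - 88*sqrt(2)*c + 448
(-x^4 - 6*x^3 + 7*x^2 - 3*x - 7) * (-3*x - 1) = 3*x^5 + 19*x^4 - 15*x^3 + 2*x^2 + 24*x + 7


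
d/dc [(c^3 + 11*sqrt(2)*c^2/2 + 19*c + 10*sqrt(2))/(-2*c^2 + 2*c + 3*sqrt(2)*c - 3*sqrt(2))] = (-2*c^4 + 4*c^3 + 6*sqrt(2)*c^3 + 2*sqrt(2)*c^2 + 71*c^2 - 66*c + 40*sqrt(2)*c - 77*sqrt(2) - 60)/(2*(2*c^4 - 6*sqrt(2)*c^3 - 4*c^3 + 11*c^2 + 12*sqrt(2)*c^2 - 18*c - 6*sqrt(2)*c + 9))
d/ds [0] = 0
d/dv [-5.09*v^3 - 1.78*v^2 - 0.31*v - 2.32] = -15.27*v^2 - 3.56*v - 0.31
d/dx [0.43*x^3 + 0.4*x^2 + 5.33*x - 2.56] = 1.29*x^2 + 0.8*x + 5.33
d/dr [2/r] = -2/r^2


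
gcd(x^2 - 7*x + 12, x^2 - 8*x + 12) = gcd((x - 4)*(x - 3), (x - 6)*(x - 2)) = 1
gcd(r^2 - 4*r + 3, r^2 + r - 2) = r - 1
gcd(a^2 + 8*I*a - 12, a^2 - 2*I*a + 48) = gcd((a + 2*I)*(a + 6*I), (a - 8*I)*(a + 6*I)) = a + 6*I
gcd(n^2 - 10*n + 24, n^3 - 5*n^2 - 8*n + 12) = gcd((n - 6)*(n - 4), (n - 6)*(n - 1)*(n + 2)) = n - 6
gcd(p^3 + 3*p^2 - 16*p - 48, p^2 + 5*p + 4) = p + 4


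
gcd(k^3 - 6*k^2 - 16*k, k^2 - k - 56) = k - 8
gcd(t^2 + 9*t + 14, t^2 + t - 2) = t + 2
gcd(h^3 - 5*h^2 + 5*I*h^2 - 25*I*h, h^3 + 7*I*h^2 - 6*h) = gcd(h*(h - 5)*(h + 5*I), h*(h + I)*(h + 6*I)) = h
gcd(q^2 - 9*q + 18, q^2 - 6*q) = q - 6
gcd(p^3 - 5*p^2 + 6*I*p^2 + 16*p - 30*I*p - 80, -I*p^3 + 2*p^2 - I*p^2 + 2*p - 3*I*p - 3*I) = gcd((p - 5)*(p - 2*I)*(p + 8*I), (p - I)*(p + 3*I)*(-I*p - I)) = 1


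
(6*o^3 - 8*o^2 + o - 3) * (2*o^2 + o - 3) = 12*o^5 - 10*o^4 - 24*o^3 + 19*o^2 - 6*o + 9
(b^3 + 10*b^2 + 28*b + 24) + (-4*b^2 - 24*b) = b^3 + 6*b^2 + 4*b + 24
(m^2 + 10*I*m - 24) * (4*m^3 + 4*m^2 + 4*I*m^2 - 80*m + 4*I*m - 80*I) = 4*m^5 + 4*m^4 + 44*I*m^4 - 216*m^3 + 44*I*m^3 - 136*m^2 - 976*I*m^2 + 2720*m - 96*I*m + 1920*I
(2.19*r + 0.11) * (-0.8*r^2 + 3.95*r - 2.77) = -1.752*r^3 + 8.5625*r^2 - 5.6318*r - 0.3047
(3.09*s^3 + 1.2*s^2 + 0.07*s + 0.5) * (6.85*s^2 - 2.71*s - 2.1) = 21.1665*s^5 - 0.1539*s^4 - 9.2615*s^3 + 0.7153*s^2 - 1.502*s - 1.05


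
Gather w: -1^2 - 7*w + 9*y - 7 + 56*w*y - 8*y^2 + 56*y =w*(56*y - 7) - 8*y^2 + 65*y - 8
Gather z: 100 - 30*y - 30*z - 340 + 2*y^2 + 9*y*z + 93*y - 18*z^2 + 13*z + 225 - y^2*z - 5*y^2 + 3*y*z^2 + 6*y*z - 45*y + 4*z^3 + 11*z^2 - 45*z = -3*y^2 + 18*y + 4*z^3 + z^2*(3*y - 7) + z*(-y^2 + 15*y - 62) - 15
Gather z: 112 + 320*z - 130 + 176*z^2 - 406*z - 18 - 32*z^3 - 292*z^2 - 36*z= -32*z^3 - 116*z^2 - 122*z - 36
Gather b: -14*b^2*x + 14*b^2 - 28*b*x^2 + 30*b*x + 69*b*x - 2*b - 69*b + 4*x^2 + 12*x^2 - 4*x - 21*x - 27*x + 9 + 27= b^2*(14 - 14*x) + b*(-28*x^2 + 99*x - 71) + 16*x^2 - 52*x + 36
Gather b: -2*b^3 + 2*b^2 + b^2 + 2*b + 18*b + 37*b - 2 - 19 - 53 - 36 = -2*b^3 + 3*b^2 + 57*b - 110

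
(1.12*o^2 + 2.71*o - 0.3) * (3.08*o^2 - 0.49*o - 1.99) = 3.4496*o^4 + 7.798*o^3 - 4.4807*o^2 - 5.2459*o + 0.597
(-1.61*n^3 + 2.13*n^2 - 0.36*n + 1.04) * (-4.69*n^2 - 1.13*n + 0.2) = 7.5509*n^5 - 8.1704*n^4 - 1.0405*n^3 - 4.0448*n^2 - 1.2472*n + 0.208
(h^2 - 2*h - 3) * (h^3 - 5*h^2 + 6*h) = h^5 - 7*h^4 + 13*h^3 + 3*h^2 - 18*h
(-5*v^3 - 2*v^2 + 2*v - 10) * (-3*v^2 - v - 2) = 15*v^5 + 11*v^4 + 6*v^3 + 32*v^2 + 6*v + 20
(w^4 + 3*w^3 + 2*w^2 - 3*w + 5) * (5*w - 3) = 5*w^5 + 12*w^4 + w^3 - 21*w^2 + 34*w - 15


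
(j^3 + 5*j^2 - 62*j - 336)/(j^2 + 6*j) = j - 1 - 56/j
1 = 1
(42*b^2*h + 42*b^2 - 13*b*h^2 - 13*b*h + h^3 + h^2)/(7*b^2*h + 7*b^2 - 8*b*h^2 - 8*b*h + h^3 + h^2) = (6*b - h)/(b - h)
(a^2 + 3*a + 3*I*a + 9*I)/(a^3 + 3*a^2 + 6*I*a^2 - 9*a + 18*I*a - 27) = 1/(a + 3*I)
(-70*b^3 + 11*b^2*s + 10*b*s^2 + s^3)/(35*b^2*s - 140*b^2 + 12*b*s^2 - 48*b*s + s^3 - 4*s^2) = (-2*b + s)/(s - 4)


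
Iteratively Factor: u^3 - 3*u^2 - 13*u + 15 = (u + 3)*(u^2 - 6*u + 5) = (u - 1)*(u + 3)*(u - 5)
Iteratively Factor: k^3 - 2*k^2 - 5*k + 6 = (k + 2)*(k^2 - 4*k + 3) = (k - 1)*(k + 2)*(k - 3)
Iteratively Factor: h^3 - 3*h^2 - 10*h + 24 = (h - 2)*(h^2 - h - 12) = (h - 4)*(h - 2)*(h + 3)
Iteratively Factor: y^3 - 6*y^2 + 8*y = (y - 2)*(y^2 - 4*y) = y*(y - 2)*(y - 4)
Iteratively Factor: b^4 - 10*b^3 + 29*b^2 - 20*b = (b - 4)*(b^3 - 6*b^2 + 5*b) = (b - 4)*(b - 1)*(b^2 - 5*b) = (b - 5)*(b - 4)*(b - 1)*(b)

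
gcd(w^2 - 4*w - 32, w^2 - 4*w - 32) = w^2 - 4*w - 32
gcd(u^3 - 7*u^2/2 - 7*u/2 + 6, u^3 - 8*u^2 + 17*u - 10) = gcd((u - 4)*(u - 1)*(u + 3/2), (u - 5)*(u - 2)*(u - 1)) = u - 1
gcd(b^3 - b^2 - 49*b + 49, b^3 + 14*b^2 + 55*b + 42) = b + 7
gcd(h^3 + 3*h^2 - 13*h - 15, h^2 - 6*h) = 1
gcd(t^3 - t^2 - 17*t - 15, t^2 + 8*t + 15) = t + 3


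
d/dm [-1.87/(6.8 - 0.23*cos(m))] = 0.4301*sin(m)/(0.23*cos(m) - 6.8)^2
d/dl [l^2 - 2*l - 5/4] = 2*l - 2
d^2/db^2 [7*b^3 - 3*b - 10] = 42*b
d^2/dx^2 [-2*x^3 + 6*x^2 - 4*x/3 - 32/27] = 12 - 12*x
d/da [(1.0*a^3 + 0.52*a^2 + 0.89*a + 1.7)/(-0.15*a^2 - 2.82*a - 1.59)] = (-0.15*a^4 - 5.64*a^3 - 6.1029*a^2 - 1.1436*a + 3.3789)/(0.0225*a^4 + 0.846*a^3 + 8.4294*a^2 + 8.9676*a + 2.5281)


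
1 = 1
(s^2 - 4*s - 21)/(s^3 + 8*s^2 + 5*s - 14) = (s^2 - 4*s - 21)/(s^3 + 8*s^2 + 5*s - 14)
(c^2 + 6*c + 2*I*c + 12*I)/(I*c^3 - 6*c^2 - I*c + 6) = (-I*c^2 + c*(2 - 6*I) + 12)/(c^3 + 6*I*c^2 - c - 6*I)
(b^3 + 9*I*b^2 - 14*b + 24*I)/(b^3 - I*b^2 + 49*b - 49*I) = (b^2 + 10*I*b - 24)/(b^2 + 49)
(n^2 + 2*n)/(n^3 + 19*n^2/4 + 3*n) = 4*(n + 2)/(4*n^2 + 19*n + 12)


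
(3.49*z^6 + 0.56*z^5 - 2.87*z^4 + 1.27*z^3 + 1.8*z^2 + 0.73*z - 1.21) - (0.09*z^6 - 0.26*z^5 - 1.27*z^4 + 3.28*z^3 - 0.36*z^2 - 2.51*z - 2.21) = 3.4*z^6 + 0.82*z^5 - 1.6*z^4 - 2.01*z^3 + 2.16*z^2 + 3.24*z + 1.0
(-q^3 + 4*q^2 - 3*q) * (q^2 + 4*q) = -q^5 + 13*q^3 - 12*q^2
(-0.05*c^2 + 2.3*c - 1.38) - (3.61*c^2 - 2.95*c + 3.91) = -3.66*c^2 + 5.25*c - 5.29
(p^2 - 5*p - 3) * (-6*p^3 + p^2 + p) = -6*p^5 + 31*p^4 + 14*p^3 - 8*p^2 - 3*p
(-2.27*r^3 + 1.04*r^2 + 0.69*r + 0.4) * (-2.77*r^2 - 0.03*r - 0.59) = 6.2879*r^5 - 2.8127*r^4 - 0.6032*r^3 - 1.7423*r^2 - 0.4191*r - 0.236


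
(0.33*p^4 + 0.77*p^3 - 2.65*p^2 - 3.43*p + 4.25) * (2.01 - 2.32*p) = -0.7656*p^5 - 1.1231*p^4 + 7.6957*p^3 + 2.6311*p^2 - 16.7543*p + 8.5425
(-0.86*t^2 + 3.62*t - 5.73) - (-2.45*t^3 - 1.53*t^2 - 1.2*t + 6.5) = 2.45*t^3 + 0.67*t^2 + 4.82*t - 12.23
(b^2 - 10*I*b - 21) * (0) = 0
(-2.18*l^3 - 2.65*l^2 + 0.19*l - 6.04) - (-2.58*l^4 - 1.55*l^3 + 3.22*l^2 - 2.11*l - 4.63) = 2.58*l^4 - 0.63*l^3 - 5.87*l^2 + 2.3*l - 1.41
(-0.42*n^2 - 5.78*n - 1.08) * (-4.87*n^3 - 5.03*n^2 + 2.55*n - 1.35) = 2.0454*n^5 + 30.2612*n^4 + 33.262*n^3 - 8.7396*n^2 + 5.049*n + 1.458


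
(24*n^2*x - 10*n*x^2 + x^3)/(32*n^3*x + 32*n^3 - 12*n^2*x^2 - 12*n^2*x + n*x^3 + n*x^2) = x*(-6*n + x)/(n*(-8*n*x - 8*n + x^2 + x))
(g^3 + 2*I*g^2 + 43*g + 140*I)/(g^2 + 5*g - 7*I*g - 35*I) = (g^2 + 9*I*g - 20)/(g + 5)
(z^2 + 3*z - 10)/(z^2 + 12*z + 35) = (z - 2)/(z + 7)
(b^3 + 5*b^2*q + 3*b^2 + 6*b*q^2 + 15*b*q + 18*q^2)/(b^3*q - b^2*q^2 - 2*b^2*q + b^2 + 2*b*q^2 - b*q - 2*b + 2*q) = (b^3 + 5*b^2*q + 3*b^2 + 6*b*q^2 + 15*b*q + 18*q^2)/(b^3*q - b^2*q^2 - 2*b^2*q + b^2 + 2*b*q^2 - b*q - 2*b + 2*q)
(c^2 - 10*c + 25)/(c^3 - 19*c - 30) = (c - 5)/(c^2 + 5*c + 6)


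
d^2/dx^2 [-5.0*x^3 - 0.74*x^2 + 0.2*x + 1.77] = -30.0*x - 1.48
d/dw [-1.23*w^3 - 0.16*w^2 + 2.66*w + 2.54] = -3.69*w^2 - 0.32*w + 2.66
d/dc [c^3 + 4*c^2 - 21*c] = 3*c^2 + 8*c - 21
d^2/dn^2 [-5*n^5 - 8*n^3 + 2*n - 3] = -100*n^3 - 48*n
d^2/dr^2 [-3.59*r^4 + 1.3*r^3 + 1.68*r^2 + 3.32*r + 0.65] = -43.08*r^2 + 7.8*r + 3.36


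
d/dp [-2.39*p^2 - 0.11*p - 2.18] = -4.78*p - 0.11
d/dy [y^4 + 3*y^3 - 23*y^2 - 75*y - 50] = 4*y^3 + 9*y^2 - 46*y - 75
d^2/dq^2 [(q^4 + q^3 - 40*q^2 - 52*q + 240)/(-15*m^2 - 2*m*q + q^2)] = 2*(-4*(m - q)^2*(q^4 + q^3 - 40*q^2 - 52*q + 240) + (15*m^2 + 2*m*q - q^2)^2*(-6*q^2 - 3*q + 40) + (15*m^2 + 2*m*q - q^2)*(-q^4 - q^3 + 40*q^2 + 52*q + 2*(m - q)*(4*q^3 + 3*q^2 - 80*q - 52) - 240))/(15*m^2 + 2*m*q - q^2)^3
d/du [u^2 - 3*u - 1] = 2*u - 3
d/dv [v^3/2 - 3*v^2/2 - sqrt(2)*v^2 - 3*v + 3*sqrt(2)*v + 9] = 3*v^2/2 - 3*v - 2*sqrt(2)*v - 3 + 3*sqrt(2)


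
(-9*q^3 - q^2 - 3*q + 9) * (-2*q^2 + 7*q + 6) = 18*q^5 - 61*q^4 - 55*q^3 - 45*q^2 + 45*q + 54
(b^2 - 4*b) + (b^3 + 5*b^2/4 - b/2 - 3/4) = b^3 + 9*b^2/4 - 9*b/2 - 3/4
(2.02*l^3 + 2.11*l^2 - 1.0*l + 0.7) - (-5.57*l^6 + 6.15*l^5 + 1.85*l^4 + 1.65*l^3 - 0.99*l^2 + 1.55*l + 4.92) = 5.57*l^6 - 6.15*l^5 - 1.85*l^4 + 0.37*l^3 + 3.1*l^2 - 2.55*l - 4.22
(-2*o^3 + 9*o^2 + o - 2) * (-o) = 2*o^4 - 9*o^3 - o^2 + 2*o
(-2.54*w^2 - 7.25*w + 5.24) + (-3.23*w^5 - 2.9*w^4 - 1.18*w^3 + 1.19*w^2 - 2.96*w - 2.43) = -3.23*w^5 - 2.9*w^4 - 1.18*w^3 - 1.35*w^2 - 10.21*w + 2.81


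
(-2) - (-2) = 0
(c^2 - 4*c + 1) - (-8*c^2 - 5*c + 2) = 9*c^2 + c - 1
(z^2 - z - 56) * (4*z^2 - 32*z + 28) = 4*z^4 - 36*z^3 - 164*z^2 + 1764*z - 1568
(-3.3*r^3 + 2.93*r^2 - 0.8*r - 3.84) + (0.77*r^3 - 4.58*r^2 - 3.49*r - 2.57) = -2.53*r^3 - 1.65*r^2 - 4.29*r - 6.41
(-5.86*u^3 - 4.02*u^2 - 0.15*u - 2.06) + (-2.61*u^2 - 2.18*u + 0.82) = -5.86*u^3 - 6.63*u^2 - 2.33*u - 1.24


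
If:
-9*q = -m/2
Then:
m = 18*q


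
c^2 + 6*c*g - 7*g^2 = (c - g)*(c + 7*g)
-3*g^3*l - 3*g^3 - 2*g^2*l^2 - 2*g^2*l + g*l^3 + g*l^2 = (-3*g + l)*(g + l)*(g*l + g)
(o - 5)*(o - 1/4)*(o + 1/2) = o^3 - 19*o^2/4 - 11*o/8 + 5/8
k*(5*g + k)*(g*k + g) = 5*g^2*k^2 + 5*g^2*k + g*k^3 + g*k^2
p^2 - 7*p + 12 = (p - 4)*(p - 3)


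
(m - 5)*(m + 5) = m^2 - 25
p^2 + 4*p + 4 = (p + 2)^2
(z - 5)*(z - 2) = z^2 - 7*z + 10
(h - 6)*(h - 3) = h^2 - 9*h + 18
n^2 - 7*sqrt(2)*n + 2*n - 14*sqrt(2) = (n + 2)*(n - 7*sqrt(2))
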